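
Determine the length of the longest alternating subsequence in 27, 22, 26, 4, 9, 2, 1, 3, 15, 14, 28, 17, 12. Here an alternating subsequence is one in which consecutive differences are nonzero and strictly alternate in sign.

Track the best alternating length ending on an up-step vs a down-step at each position: up/down = 1/1, 1/2, 3/2, 1/4, 5/4, 1/6, 1/6, 7/6, 7/4, 7/8, 9/1, 9/10, 7/10.
The maximum over both is 10; one such subsequence is 27, 22, 26, 4, 9, 2, 15, 14, 28, 17.

10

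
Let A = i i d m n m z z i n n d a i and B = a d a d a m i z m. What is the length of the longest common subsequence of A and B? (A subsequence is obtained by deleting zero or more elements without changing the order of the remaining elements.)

A longest common subsequence is ddai (length 4); the LCS DP confirms no longer common subsequence exists.

4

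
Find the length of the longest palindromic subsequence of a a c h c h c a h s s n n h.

7

One longest palindromic subsequence is achchca (positions 2,3,4,5,6,7,8); it reads the same forward and backward, and the interval DP gives dp[1][14] = 7.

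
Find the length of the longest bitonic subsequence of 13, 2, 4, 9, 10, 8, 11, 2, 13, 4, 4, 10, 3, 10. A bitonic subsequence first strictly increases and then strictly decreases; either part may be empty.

8

One longest bitonic subsequence is 2, 4, 9, 10, 11, 13, 10, 3 (positions 2,3,4,5,7,9,12,13): it rises to 13 then falls. Length 8 is optimal.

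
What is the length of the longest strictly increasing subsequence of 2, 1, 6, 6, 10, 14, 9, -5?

4

Let dp[i] be the longest increasing subsequence ending at position i. Then dp = [1, 1, 2, 2, 3, 4, 3, 1].
The maximum is 4; one witness is 2, 6, 10, 14 at positions 1,3,5,6.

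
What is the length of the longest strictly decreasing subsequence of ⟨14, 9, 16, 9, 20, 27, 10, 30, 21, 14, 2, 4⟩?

4

Let dp[i] be the longest decreasing subsequence ending at position i. Then dp = [1, 2, 1, 2, 1, 1, 2, 1, 2, 3, 4, 4].
The maximum is 4; one witness is 27, 21, 14, 2 at positions 6,9,10,11.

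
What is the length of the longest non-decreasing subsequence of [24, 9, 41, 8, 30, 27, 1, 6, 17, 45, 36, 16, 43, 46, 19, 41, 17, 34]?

6

One longest non-decreasing subsequence is 1, 6, 17, 36, 43, 46 (positions 7,8,9,11,13,14), of length 6; no longer one exists.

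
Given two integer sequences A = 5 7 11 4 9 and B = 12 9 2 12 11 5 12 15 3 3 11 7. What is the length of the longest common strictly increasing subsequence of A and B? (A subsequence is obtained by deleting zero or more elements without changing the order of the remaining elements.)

2

For each value that appears in both, track the longest common increasing run ending there.
The best achievable length is 2; one witness is 5, 11 (A-positions 1,3, B-positions 6,11).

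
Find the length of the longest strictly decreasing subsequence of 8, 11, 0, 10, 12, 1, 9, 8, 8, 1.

5

Let dp[i] be the longest decreasing subsequence ending at position i. Then dp = [1, 1, 2, 2, 1, 3, 3, 4, 4, 5].
The maximum is 5; one witness is 11, 10, 9, 8, 1 at positions 2,4,7,8,10.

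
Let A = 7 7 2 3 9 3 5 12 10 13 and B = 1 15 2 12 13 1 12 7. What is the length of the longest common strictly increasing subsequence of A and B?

3

A longest common strictly increasing subsequence is 2, 12, 13 (length 3); it appears in order in both A and B, and no longer such subsequence exists.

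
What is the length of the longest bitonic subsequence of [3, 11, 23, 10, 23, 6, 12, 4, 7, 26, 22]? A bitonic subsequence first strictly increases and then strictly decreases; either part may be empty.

One longest bitonic subsequence is 3, 11, 23, 10, 6, 4 (positions 1,2,3,4,6,8): it rises to 23 then falls. Length 6 is optimal.

6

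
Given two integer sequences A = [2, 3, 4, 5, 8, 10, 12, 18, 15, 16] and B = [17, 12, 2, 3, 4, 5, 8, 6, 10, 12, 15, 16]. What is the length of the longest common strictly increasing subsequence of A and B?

9

A longest common strictly increasing subsequence is 2, 3, 4, 5, 8, 10, 12, 15, 16 (length 9); it appears in order in both A and B, and no longer such subsequence exists.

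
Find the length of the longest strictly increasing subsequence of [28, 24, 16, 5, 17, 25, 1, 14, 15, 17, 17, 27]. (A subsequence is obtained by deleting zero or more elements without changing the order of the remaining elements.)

One longest increasing subsequence is 5, 14, 15, 17, 27 (positions 4,8,9,10,12), of length 5; no longer one exists.

5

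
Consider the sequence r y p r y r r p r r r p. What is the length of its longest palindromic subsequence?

Using dp[i][j] = 2 + dp[i+1][j−1] if the ends match, else max(dp[i+1][j], dp[i][j−1]):
dp[1][12] = 9. A witness is prrrprrrp at positions 3,4,6,7,8,9,10,11,12.

9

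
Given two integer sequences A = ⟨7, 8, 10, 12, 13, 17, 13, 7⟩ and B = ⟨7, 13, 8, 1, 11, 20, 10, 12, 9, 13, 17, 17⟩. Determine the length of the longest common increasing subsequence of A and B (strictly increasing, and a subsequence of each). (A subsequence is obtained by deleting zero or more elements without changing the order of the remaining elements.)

6

For each value that appears in both, track the longest common increasing run ending there.
The best achievable length is 6; one witness is 7, 8, 10, 12, 13, 17 (A-positions 1,2,3,4,5,6, B-positions 1,3,7,8,10,11).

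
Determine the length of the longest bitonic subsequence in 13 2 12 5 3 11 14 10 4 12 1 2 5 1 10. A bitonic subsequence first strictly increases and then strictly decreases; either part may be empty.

8

One longest bitonic subsequence is 2, 5, 11, 14, 10, 4, 2, 1 (positions 2,4,6,7,8,9,12,14): it rises to 14 then falls. Length 8 is optimal.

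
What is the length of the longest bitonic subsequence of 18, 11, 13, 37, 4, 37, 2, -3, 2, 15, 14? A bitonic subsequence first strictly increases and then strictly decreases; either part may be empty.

6

One longest bitonic subsequence is 11, 13, 37, 4, 2, -3 (positions 2,3,4,5,7,8): it rises to 37 then falls. Length 6 is optimal.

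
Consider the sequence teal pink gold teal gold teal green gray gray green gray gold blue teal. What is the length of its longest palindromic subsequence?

One longest palindromic subsequence is teal gold green gray gray green gold teal (positions 1,5,7,8,9,10,12,14); it reads the same forward and backward, and the interval DP gives dp[1][14] = 8.

8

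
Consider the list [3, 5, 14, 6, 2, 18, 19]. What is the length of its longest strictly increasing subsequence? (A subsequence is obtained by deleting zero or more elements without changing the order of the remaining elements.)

Let dp[i] be the longest increasing subsequence ending at position i. Then dp = [1, 2, 3, 3, 1, 4, 5].
The maximum is 5; one witness is 3, 5, 14, 18, 19 at positions 1,2,3,6,7.

5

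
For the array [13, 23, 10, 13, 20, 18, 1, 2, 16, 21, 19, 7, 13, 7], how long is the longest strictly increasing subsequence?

Scanning left to right, the best length ending at each element is: 13→1, 23→2, 10→1, 13→2, 20→3, 18→3, 1→1, 2→2, 16→3, 21→4, 19→4, 7→3, 13→4, 7→3.
So the longest increasing subsequence has length 4, e.g. 10, 13, 20, 21.

4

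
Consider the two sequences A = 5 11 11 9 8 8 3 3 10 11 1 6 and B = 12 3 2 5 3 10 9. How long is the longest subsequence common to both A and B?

3

A longest common subsequence is 5, 3, 10 (length 3); the LCS DP confirms no longer common subsequence exists.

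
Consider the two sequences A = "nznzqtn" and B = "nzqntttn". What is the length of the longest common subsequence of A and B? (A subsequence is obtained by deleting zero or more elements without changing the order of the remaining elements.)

5

A longest common subsequence is nzntn (length 5); the LCS DP confirms no longer common subsequence exists.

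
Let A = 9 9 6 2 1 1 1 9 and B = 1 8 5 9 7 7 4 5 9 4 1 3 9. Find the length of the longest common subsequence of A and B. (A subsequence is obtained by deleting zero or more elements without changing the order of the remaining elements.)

4

Backtracking the LCS table gives one alignment: 9 (A1,B4) → 9 (A2,B9) → 1 (A5,B11) → 9 (A8,B13).
So the longest common subsequence has length 4.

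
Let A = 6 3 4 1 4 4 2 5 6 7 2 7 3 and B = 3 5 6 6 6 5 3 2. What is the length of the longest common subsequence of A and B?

4

Backtracking the LCS table gives one alignment: 3 (A2,B1) → 5 (A8,B2) → 6 (A9,B5) → 2 (A11,B8).
So the longest common subsequence has length 4.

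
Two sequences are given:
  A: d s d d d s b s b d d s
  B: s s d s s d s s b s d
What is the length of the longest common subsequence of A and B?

7

Backtracking the LCS table gives one alignment: d (A1,B3) → s (A2,B5) → d (A3,B6) → s (A6,B8) → b (A7,B9) → s (A8,B10) → d (A11,B11).
So the longest common subsequence has length 7.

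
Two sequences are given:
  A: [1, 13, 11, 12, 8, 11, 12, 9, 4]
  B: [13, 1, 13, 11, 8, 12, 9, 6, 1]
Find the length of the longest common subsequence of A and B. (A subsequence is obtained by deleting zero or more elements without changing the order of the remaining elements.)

6

Backtracking the LCS table gives one alignment: 1 (A1,B2) → 13 (A2,B3) → 11 (A3,B4) → 8 (A5,B5) → 12 (A7,B6) → 9 (A8,B7).
So the longest common subsequence has length 6.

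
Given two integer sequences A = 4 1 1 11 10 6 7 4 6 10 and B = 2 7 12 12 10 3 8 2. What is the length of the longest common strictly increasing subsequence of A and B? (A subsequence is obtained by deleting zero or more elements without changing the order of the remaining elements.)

2

A longest common strictly increasing subsequence is 7, 10 (length 2); it appears in order in both A and B, and no longer such subsequence exists.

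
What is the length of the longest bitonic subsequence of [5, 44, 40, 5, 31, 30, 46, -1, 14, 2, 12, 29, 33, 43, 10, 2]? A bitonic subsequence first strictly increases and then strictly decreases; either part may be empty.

9

Let inc[i] be the LIS ending at i and dec[i] the longest strictly decreasing subsequence starting at i. inc = [1, 2, 2, 1, 2, 2, 3, 1, 2, 2, 3, 4, 5, 6, 3, 2], dec = [2, 8, 7, 2, 6, 5, 5, 1, 4, 1, 3, 3, 3, 3, 2, 1].
max_i inc[i]+dec[i]−1 = 9, with one witness 5, 44, 40, 31, 30, 14, 12, 10, 2.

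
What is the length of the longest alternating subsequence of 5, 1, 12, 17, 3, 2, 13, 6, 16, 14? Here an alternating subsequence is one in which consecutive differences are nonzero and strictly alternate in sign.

8

Track the best alternating length ending on an up-step vs a down-step at each position: up/down = 1/1, 1/2, 3/1, 3/1, 3/4, 3/4, 5/4, 5/6, 7/4, 7/8.
The maximum over both is 8; one such subsequence is 5, 1, 12, 3, 13, 6, 16, 14.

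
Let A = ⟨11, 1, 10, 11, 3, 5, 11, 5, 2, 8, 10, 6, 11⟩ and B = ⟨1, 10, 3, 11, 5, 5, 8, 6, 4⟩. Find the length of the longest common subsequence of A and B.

7

A longest common subsequence is 1, 10, 11, 5, 5, 8, 6 (length 7); the LCS DP confirms no longer common subsequence exists.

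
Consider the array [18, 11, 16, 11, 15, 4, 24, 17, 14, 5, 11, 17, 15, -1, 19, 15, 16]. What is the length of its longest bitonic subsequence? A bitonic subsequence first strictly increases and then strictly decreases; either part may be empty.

Let inc[i] be the LIS ending at i and dec[i] the longest strictly decreasing subsequence starting at i. inc = [1, 1, 2, 1, 2, 1, 3, 3, 2, 2, 3, 4, 4, 1, 5, 4, 5], dec = [6, 3, 5, 3, 4, 2, 5, 4, 3, 2, 2, 3, 2, 1, 2, 1, 1].
max_i inc[i]+dec[i]−1 = 7, with one witness 11, 16, 24, 17, 14, 11, -1.

7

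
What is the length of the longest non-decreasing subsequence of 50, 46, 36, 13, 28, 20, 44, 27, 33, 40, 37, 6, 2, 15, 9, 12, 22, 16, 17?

Scanning left to right, the best length ending at each element is: 50→1, 46→1, 36→1, 13→1, 28→2, 20→2, 44→3, 27→3, 33→4, 40→5, 37→5, 6→1, 2→1, 15→2, 9→2, 12→3, 22→4, 16→4, 17→5.
So the longest non-decreasing subsequence has length 5, e.g. 13, 20, 27, 33, 40.

5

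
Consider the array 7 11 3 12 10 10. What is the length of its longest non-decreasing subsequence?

3

One longest non-decreasing subsequence is 7, 11, 12 (positions 1,2,4), of length 3; no longer one exists.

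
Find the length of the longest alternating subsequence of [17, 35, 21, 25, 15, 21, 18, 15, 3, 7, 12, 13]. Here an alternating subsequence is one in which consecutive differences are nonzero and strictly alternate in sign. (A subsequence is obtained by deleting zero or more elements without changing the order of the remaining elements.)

Track the best alternating length ending on an up-step vs a down-step at each position: up/down = 1/1, 2/1, 2/3, 4/3, 1/5, 6/5, 6/7, 1/7, 1/7, 8/7, 8/7, 8/7.
The maximum over both is 8; one such subsequence is 17, 35, 21, 25, 15, 21, 3, 7.

8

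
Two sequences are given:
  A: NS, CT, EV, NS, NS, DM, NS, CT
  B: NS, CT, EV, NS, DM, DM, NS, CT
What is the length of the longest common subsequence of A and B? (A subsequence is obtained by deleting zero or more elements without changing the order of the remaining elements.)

7

A longest common subsequence is NS, CT, EV, NS, DM, NS, CT (length 7); the LCS DP confirms no longer common subsequence exists.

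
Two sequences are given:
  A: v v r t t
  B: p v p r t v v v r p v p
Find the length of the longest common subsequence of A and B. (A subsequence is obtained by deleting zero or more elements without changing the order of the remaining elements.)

3

A longest common subsequence is vvr (length 3); the LCS DP confirms no longer common subsequence exists.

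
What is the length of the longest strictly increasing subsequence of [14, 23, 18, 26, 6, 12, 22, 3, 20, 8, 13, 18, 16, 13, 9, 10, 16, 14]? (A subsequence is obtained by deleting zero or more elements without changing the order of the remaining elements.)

Scanning left to right, the best length ending at each element is: 14→1, 23→2, 18→2, 26→3, 6→1, 12→2, 22→3, 3→1, 20→3, 8→2, 13→3, 18→4, 16→4, 13→3, 9→3, 10→4, 16→5, 14→5.
So the longest increasing subsequence has length 5, e.g. 6, 8, 9, 10, 16.

5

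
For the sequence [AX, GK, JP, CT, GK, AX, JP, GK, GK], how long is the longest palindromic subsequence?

5

Using dp[i][j] = 2 + dp[i+1][j−1] if the ends match, else max(dp[i+1][j], dp[i][j−1]):
dp[1][9] = 5. A witness is GK GK JP GK GK at positions 2,5,7,8,9.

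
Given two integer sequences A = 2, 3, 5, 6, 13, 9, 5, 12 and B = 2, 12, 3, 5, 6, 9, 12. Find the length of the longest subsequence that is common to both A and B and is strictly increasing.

A longest common strictly increasing subsequence is 2, 3, 5, 6, 9, 12 (length 6); it appears in order in both A and B, and no longer such subsequence exists.

6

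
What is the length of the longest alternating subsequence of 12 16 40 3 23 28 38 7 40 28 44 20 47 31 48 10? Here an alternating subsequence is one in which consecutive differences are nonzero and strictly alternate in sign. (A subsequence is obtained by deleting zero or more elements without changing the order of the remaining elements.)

13

A longest alternating subsequence is 12, 16, 3, 23, 7, 40, 28, 44, 20, 47, 31, 48, 10 (positions 1,2,4,5,8,9,10,11,12,13,14,15,16); its 12 consecutive differences strictly alternate in sign, and length 13 is optimal.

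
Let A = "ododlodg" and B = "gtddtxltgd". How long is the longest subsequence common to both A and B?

Backtracking the LCS table gives one alignment: d (A2,B3) → d (A4,B4) → l (A5,B7) → d (A7,B10).
So the longest common subsequence has length 4.

4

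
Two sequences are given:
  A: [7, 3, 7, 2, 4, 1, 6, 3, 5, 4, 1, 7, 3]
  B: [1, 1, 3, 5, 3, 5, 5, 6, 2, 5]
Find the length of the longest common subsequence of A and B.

4

Backtracking the LCS table gives one alignment: 1 (A6,B2) → 3 (A8,B3) → 5 (A9,B4) → 3 (A13,B5).
So the longest common subsequence has length 4.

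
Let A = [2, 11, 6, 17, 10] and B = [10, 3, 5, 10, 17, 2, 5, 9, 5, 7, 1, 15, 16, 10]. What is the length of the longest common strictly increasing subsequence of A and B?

2

A longest common strictly increasing subsequence is 2, 10 (length 2); it appears in order in both A and B, and no longer such subsequence exists.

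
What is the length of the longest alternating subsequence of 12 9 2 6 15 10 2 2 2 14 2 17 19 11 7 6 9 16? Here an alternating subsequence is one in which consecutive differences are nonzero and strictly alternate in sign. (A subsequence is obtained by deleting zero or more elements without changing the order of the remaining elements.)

Track the best alternating length ending on an up-step vs a down-step at each position: up/down = 1/1, 1/2, 1/2, 3/2, 3/1, 3/4, 1/4, 1/4, 1/4, 5/4, 1/6, 7/1, 7/1, 7/8, 7/8, 7/8, 9/8, 9/8.
The maximum over both is 9; one such subsequence is 12, 9, 15, 10, 14, 2, 17, 7, 9.

9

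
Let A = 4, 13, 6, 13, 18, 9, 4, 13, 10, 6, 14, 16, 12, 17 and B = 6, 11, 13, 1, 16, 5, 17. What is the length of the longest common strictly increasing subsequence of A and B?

4

A longest common strictly increasing subsequence is 6, 13, 16, 17 (length 4); it appears in order in both A and B, and no longer such subsequence exists.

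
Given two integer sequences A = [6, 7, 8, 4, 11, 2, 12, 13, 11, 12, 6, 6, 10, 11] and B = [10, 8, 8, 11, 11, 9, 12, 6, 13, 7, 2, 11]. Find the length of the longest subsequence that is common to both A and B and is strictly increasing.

4

A longest common strictly increasing subsequence is 8, 11, 12, 13 (length 4); it appears in order in both A and B, and no longer such subsequence exists.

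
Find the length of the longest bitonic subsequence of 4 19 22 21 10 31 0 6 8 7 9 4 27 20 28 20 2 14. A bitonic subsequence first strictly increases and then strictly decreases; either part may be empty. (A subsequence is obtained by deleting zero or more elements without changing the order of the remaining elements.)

9

Let inc[i] be the LIS ending at i and dec[i] the longest strictly decreasing subsequence starting at i. inc = [1, 2, 3, 3, 2, 4, 1, 2, 3, 3, 4, 2, 5, 5, 6, 5, 2, 5], dec = [2, 6, 7, 6, 5, 5, 1, 3, 4, 3, 3, 2, 3, 2, 3, 2, 1, 1].
max_i inc[i]+dec[i]−1 = 9, with one witness 4, 19, 22, 21, 10, 8, 7, 4, 2.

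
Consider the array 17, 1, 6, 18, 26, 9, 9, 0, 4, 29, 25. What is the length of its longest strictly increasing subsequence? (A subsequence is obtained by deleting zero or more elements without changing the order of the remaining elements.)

One longest increasing subsequence is 1, 6, 18, 26, 29 (positions 2,3,4,5,10), of length 5; no longer one exists.

5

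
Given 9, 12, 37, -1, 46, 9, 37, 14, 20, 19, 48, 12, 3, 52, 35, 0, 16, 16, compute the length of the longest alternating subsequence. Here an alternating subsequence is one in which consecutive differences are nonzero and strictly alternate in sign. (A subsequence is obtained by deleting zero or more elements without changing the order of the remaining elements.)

A longest alternating subsequence is 9, 12, -1, 46, 9, 37, 14, 20, 19, 48, 12, 52, 0, 16 (positions 1,2,4,5,6,7,8,9,10,11,12,14,16,17); its 13 consecutive differences strictly alternate in sign, and length 14 is optimal.

14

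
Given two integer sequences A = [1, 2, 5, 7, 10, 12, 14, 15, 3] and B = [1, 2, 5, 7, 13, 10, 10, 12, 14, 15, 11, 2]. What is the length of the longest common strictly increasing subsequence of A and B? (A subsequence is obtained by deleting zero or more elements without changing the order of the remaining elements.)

A longest common strictly increasing subsequence is 1, 2, 5, 7, 10, 12, 14, 15 (length 8); it appears in order in both A and B, and no longer such subsequence exists.

8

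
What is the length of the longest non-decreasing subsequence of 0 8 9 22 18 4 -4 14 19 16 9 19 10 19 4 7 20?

8

Scanning left to right, the best length ending at each element is: 0→1, 8→2, 9→3, 22→4, 18→4, 4→2, -4→1, 14→4, 19→5, 16→5, 9→4, 19→6, 10→5, 19→7, 4→3, 7→4, 20→8.
So the longest non-decreasing subsequence has length 8, e.g. 0, 8, 9, 18, 19, 19, 19, 20.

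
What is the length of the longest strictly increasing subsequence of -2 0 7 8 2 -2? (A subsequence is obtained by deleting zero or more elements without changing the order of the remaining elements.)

Scanning left to right, the best length ending at each element is: -2→1, 0→2, 7→3, 8→4, 2→3, -2→1.
So the longest increasing subsequence has length 4, e.g. -2, 0, 7, 8.

4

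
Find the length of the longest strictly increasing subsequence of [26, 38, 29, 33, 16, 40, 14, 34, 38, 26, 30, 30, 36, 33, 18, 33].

5

One longest increasing subsequence is 26, 29, 33, 34, 38 (positions 1,3,4,8,9), of length 5; no longer one exists.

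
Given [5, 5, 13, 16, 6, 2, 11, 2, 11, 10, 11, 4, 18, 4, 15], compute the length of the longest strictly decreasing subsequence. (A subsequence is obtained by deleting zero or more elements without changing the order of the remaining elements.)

Scanning left to right, the best length ending at each element is: 5→1, 5→1, 13→1, 16→1, 6→2, 2→3, 11→2, 2→3, 11→2, 10→3, 11→2, 4→4, 18→1, 4→4, 15→2.
So the longest decreasing subsequence has length 4, e.g. 13, 11, 10, 4.

4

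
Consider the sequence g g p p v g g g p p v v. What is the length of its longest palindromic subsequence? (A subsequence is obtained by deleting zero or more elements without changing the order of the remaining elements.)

One longest palindromic subsequence is ppgggpp (positions 3,4,6,7,8,9,10); it reads the same forward and backward, and the interval DP gives dp[1][12] = 7.

7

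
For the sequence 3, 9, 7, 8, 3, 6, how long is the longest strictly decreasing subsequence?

Let dp[i] be the longest decreasing subsequence ending at position i. Then dp = [1, 1, 2, 2, 3, 3].
The maximum is 3; one witness is 9, 7, 3 at positions 2,3,5.

3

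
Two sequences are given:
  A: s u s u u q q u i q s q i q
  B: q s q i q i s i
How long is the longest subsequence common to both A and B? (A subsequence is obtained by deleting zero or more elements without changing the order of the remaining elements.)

Backtracking the LCS table gives one alignment: s (A3,B2) → q (A6,B3) → q (A7,B5) → i (A9,B6) → s (A11,B7) → i (A13,B8).
So the longest common subsequence has length 6.

6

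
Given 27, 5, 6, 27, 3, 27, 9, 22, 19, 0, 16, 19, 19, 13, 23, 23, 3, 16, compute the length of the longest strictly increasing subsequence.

One longest increasing subsequence is 5, 6, 9, 16, 19, 23 (positions 2,3,7,11,12,15), of length 6; no longer one exists.

6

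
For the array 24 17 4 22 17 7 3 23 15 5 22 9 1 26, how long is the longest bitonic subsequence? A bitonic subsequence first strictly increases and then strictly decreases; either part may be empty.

6

Let inc[i] be the LIS ending at i and dec[i] the longest strictly decreasing subsequence starting at i. inc = [1, 1, 1, 2, 2, 2, 1, 3, 3, 2, 4, 3, 1, 5], dec = [6, 4, 3, 5, 4, 3, 2, 4, 3, 2, 3, 2, 1, 1].
max_i inc[i]+dec[i]−1 = 6, with one witness 24, 22, 17, 15, 9, 1.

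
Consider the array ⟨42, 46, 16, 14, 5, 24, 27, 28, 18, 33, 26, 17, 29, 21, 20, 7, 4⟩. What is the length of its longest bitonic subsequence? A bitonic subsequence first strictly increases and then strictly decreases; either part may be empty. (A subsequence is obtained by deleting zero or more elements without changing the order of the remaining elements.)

10

Let inc[i] be the LIS ending at i and dec[i] the longest strictly decreasing subsequence starting at i. inc = [1, 2, 1, 1, 1, 2, 3, 4, 2, 5, 3, 2, 5, 3, 3, 2, 1], dec = [7, 7, 4, 3, 2, 5, 6, 6, 4, 6, 5, 3, 5, 4, 3, 2, 1].
max_i inc[i]+dec[i]−1 = 10, with one witness 16, 24, 27, 28, 33, 29, 21, 20, 7, 4.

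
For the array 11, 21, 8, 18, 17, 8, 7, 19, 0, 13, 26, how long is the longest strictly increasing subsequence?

One longest increasing subsequence is 11, 18, 19, 26 (positions 1,4,8,11), of length 4; no longer one exists.

4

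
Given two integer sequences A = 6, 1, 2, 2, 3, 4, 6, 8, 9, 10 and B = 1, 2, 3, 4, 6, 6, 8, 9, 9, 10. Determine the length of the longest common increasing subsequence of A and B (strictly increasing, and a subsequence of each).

8

For each value that appears in both, track the longest common increasing run ending there.
The best achievable length is 8; one witness is 1, 2, 3, 4, 6, 8, 9, 10 (A-positions 2,3,5,6,7,8,9,10, B-positions 1,2,3,4,5,7,8,10).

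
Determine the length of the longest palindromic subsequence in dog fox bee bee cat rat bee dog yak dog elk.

5

One longest palindromic subsequence is dog bee rat bee dog (positions 1,4,6,7,10); it reads the same forward and backward, and the interval DP gives dp[1][11] = 5.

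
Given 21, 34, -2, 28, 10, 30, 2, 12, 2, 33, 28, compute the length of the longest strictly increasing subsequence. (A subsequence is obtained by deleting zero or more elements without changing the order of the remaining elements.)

Scanning left to right, the best length ending at each element is: 21→1, 34→2, -2→1, 28→2, 10→2, 30→3, 2→2, 12→3, 2→2, 33→4, 28→4.
So the longest increasing subsequence has length 4, e.g. 21, 28, 30, 33.

4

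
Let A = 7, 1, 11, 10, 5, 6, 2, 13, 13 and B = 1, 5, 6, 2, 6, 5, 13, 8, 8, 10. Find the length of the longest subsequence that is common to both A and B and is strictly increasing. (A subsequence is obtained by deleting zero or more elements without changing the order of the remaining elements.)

For each value that appears in both, track the longest common increasing run ending there.
The best achievable length is 4; one witness is 1, 5, 6, 13 (A-positions 2,5,6,8, B-positions 1,2,3,7).

4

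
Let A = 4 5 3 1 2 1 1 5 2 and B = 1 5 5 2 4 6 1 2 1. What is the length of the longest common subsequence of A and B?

A longest common subsequence is 4, 1, 2, 1 (length 4); the LCS DP confirms no longer common subsequence exists.

4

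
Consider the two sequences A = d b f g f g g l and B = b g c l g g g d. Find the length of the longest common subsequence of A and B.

A longest common subsequence is bggg (length 4); the LCS DP confirms no longer common subsequence exists.

4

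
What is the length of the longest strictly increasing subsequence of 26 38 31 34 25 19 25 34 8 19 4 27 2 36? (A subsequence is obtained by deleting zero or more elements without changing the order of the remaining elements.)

4

Let dp[i] be the longest increasing subsequence ending at position i. Then dp = [1, 2, 2, 3, 1, 1, 2, 3, 1, 2, 1, 3, 1, 4].
The maximum is 4; one witness is 26, 31, 34, 36 at positions 1,3,4,14.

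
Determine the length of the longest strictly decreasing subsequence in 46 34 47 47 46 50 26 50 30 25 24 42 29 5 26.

6

Let dp[i] be the longest decreasing subsequence ending at position i. Then dp = [1, 2, 1, 1, 2, 1, 3, 1, 3, 4, 5, 3, 4, 6, 5].
The maximum is 6; one witness is 46, 34, 26, 25, 24, 5 at positions 1,2,7,10,11,14.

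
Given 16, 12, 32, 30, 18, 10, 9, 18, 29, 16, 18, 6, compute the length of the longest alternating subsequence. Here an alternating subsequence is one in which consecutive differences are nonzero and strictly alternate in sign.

A longest alternating subsequence is 16, 12, 32, 10, 18, 16, 18, 6 (positions 1,2,3,6,8,10,11,12); its 7 consecutive differences strictly alternate in sign, and length 8 is optimal.

8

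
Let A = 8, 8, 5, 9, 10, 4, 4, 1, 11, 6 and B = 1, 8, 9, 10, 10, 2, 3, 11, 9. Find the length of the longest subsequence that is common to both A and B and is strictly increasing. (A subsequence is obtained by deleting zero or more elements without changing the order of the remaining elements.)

For each value that appears in both, track the longest common increasing run ending there.
The best achievable length is 4; one witness is 8, 9, 10, 11 (A-positions 1,4,5,9, B-positions 2,3,4,8).

4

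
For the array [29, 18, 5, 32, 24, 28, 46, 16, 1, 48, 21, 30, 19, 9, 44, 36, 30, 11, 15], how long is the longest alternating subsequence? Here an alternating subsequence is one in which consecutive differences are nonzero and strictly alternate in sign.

13

A longest alternating subsequence is 29, 18, 32, 24, 28, 16, 48, 21, 30, 19, 44, 11, 15 (positions 1,2,4,5,6,8,10,11,12,13,15,18,19); its 12 consecutive differences strictly alternate in sign, and length 13 is optimal.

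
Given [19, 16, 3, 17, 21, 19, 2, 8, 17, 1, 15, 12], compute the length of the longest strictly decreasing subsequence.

Let dp[i] be the longest decreasing subsequence ending at position i. Then dp = [1, 2, 3, 2, 1, 2, 4, 3, 3, 5, 4, 5].
The maximum is 5; one witness is 19, 16, 3, 2, 1 at positions 1,2,3,7,10.

5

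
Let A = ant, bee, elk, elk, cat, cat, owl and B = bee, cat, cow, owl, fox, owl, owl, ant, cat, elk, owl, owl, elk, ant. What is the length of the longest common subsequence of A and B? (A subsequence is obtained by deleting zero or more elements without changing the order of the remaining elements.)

4

A longest common subsequence is bee, cat, cat, owl (length 4); the LCS DP confirms no longer common subsequence exists.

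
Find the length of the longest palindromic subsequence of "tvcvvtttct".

7

One longest palindromic subsequence is tctttct (positions 1,3,6,7,8,9,10); it reads the same forward and backward, and the interval DP gives dp[1][10] = 7.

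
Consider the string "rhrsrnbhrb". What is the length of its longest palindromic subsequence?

One longest palindromic subsequence is rhrsrhr (positions 1,2,3,4,5,8,9); it reads the same forward and backward, and the interval DP gives dp[1][10] = 7.

7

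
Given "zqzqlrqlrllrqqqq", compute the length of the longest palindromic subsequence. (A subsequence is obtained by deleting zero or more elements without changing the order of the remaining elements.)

10

One longest palindromic subsequence is qqqrllrqqq (positions 2,4,7,9,10,11,12,14,15,16); it reads the same forward and backward, and the interval DP gives dp[1][16] = 10.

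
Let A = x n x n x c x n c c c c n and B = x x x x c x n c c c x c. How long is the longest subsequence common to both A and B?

10

Backtracking the LCS table gives one alignment: x (A1,B2) → x (A3,B3) → x (A5,B4) → c (A6,B5) → x (A7,B6) → n (A8,B7) → c (A9,B8) → c (A10,B9) → c (A11,B10) → c (A12,B12).
So the longest common subsequence has length 10.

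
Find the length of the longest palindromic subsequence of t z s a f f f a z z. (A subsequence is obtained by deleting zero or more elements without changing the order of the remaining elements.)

One longest palindromic subsequence is zafffaz (positions 2,4,5,6,7,8,10); it reads the same forward and backward, and the interval DP gives dp[1][10] = 7.

7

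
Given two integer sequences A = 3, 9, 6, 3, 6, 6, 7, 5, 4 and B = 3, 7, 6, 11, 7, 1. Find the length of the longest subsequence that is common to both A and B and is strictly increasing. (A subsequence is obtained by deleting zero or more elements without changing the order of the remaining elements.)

A longest common strictly increasing subsequence is 3, 6, 7 (length 3); it appears in order in both A and B, and no longer such subsequence exists.

3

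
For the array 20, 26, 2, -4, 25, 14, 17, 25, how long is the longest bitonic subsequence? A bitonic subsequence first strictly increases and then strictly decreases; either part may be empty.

One longest bitonic subsequence is 20, 26, 25, 17 (positions 1,2,5,7): it rises to 26 then falls. Length 4 is optimal.

4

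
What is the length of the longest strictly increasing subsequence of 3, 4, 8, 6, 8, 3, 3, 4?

4

Scanning left to right, the best length ending at each element is: 3→1, 4→2, 8→3, 6→3, 8→4, 3→1, 3→1, 4→2.
So the longest increasing subsequence has length 4, e.g. 3, 4, 6, 8.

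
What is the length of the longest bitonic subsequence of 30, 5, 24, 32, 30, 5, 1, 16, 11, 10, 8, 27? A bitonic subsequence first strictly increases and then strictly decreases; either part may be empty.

8

One longest bitonic subsequence is 5, 24, 32, 30, 16, 11, 10, 8 (positions 2,3,4,5,8,9,10,11): it rises to 32 then falls. Length 8 is optimal.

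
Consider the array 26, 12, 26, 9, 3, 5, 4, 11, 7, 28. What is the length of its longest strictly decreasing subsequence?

5

Scanning left to right, the best length ending at each element is: 26→1, 12→2, 26→1, 9→3, 3→4, 5→4, 4→5, 11→3, 7→4, 28→1.
So the longest decreasing subsequence has length 5, e.g. 26, 12, 9, 5, 4.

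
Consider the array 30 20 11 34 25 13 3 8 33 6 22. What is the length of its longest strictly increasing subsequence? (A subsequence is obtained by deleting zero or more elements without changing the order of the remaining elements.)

Scanning left to right, the best length ending at each element is: 30→1, 20→1, 11→1, 34→2, 25→2, 13→2, 3→1, 8→2, 33→3, 6→2, 22→3.
So the longest increasing subsequence has length 3, e.g. 20, 25, 33.

3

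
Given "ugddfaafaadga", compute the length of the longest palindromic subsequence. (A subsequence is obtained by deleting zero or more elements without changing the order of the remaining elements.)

9

Using dp[i][j] = 2 + dp[i+1][j−1] if the ends match, else max(dp[i+1][j], dp[i][j−1]):
dp[1][13] = 9. A witness is gdaafaadg at positions 2,3,6,7,8,9,10,11,12.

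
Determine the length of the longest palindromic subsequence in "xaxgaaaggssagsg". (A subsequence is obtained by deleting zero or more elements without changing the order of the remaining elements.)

7

Using dp[i][j] = 2 + dp[i+1][j−1] if the ends match, else max(dp[i+1][j], dp[i][j−1]):
dp[1][15] = 7. A witness is agaaaga at positions 2,4,5,6,7,9,12.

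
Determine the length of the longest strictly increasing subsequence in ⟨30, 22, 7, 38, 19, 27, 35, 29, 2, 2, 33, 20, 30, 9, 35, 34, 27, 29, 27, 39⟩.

7

Let dp[i] be the longest increasing subsequence ending at position i. Then dp = [1, 1, 1, 2, 2, 3, 4, 4, 1, 1, 5, 3, 5, 2, 6, 6, 4, 5, 4, 7].
The maximum is 7; one witness is 7, 19, 27, 29, 33, 35, 39 at positions 3,5,6,8,11,15,20.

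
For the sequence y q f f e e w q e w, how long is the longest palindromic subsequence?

4

Using dp[i][j] = 2 + dp[i+1][j−1] if the ends match, else max(dp[i+1][j], dp[i][j−1]):
dp[1][10] = 4. A witness is qeeq at positions 2,5,6,8.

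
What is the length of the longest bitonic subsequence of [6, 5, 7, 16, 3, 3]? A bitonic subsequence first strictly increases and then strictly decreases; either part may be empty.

One longest bitonic subsequence is 6, 7, 16, 3 (positions 1,3,4,6): it rises to 16 then falls. Length 4 is optimal.

4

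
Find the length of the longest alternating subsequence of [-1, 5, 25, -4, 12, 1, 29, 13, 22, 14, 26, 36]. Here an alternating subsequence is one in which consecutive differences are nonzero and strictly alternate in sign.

10

A longest alternating subsequence is -1, 5, -4, 12, 1, 29, 13, 22, 14, 26 (positions 1,2,4,5,6,7,8,9,10,11); its 9 consecutive differences strictly alternate in sign, and length 10 is optimal.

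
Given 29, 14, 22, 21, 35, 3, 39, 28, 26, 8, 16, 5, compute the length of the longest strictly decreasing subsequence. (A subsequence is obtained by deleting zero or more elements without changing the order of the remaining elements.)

5

Scanning left to right, the best length ending at each element is: 29→1, 14→2, 22→2, 21→3, 35→1, 3→4, 39→1, 28→2, 26→3, 8→4, 16→4, 5→5.
So the longest decreasing subsequence has length 5, e.g. 29, 22, 21, 8, 5.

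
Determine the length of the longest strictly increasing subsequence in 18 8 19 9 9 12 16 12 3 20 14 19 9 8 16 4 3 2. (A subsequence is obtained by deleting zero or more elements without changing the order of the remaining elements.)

5

Scanning left to right, the best length ending at each element is: 18→1, 8→1, 19→2, 9→2, 9→2, 12→3, 16→4, 12→3, 3→1, 20→5, 14→4, 19→5, 9→2, 8→2, 16→5, 4→2, 3→1, 2→1.
So the longest increasing subsequence has length 5, e.g. 8, 9, 12, 16, 20.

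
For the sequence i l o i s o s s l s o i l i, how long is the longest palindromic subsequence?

11

One longest palindromic subsequence is ilioslsoili (positions 1,2,4,6,7,9,10,11,12,13,14); it reads the same forward and backward, and the interval DP gives dp[1][14] = 11.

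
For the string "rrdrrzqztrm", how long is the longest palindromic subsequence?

5

Using dp[i][j] = 2 + dp[i+1][j−1] if the ends match, else max(dp[i+1][j], dp[i][j−1]):
dp[1][11] = 5. A witness is rzqzr at positions 5,6,7,8,10.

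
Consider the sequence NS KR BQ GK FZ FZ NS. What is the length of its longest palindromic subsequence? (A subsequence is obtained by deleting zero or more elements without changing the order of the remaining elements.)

4

One longest palindromic subsequence is NS FZ FZ NS (positions 1,5,6,7); it reads the same forward and backward, and the interval DP gives dp[1][7] = 4.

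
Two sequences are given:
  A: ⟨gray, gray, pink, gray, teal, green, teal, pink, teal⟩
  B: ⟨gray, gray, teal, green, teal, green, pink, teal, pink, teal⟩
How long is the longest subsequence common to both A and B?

Backtracking the LCS table gives one alignment: gray (A1,B1) → gray (A2,B2) → teal (A5,B5) → green (A6,B6) → teal (A7,B8) → pink (A8,B9) → teal (A9,B10).
So the longest common subsequence has length 7.

7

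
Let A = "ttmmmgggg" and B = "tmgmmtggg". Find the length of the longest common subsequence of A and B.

7

Backtracking the LCS table gives one alignment: t (A2,B1) → m (A3,B2) → m (A4,B4) → m (A5,B5) → g (A7,B7) → g (A8,B8) → g (A9,B9).
So the longest common subsequence has length 7.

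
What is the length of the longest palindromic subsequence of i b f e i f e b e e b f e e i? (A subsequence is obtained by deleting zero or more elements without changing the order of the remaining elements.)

10

One longest palindromic subsequence is ieebeebeei (positions 1,4,7,8,9,10,11,13,14,15); it reads the same forward and backward, and the interval DP gives dp[1][15] = 10.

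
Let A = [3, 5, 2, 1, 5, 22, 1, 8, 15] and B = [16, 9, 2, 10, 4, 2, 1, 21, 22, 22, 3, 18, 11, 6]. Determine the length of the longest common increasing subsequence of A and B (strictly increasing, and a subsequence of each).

For each value that appears in both, track the longest common increasing run ending there.
The best achievable length is 2; one witness is 2, 22 (A-positions 3,6, B-positions 3,9).

2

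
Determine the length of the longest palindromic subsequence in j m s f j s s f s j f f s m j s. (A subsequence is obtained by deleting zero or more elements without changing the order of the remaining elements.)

Using dp[i][j] = 2 + dp[i+1][j−1] if the ends match, else max(dp[i+1][j], dp[i][j−1]):
dp[1][16] = 13. A witness is jmsfjsfsjfsmj at positions 1,2,3,4,5,6,8,9,10,12,13,14,15.

13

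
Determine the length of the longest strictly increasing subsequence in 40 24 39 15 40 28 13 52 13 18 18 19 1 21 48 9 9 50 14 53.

Let dp[i] be the longest increasing subsequence ending at position i. Then dp = [1, 1, 2, 1, 3, 2, 1, 4, 1, 2, 2, 3, 1, 4, 5, 2, 2, 6, 3, 7].
The maximum is 7; one witness is 15, 18, 19, 21, 48, 50, 53 at positions 4,10,12,14,15,18,20.

7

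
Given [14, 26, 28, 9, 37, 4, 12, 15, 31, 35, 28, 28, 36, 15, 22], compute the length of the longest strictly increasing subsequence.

Scanning left to right, the best length ending at each element is: 14→1, 26→2, 28→3, 9→1, 37→4, 4→1, 12→2, 15→3, 31→4, 35→5, 28→4, 28→4, 36→6, 15→3, 22→4.
So the longest increasing subsequence has length 6, e.g. 14, 26, 28, 31, 35, 36.

6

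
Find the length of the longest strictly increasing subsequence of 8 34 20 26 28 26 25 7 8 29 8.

5

Scanning left to right, the best length ending at each element is: 8→1, 34→2, 20→2, 26→3, 28→4, 26→3, 25→3, 7→1, 8→2, 29→5, 8→2.
So the longest increasing subsequence has length 5, e.g. 8, 20, 26, 28, 29.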